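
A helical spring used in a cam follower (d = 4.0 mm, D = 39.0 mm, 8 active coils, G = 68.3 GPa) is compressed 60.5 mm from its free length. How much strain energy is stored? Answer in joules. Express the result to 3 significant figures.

8.43 J

k = Gd⁴/(8D³N_a) = (68.3×10³)(4.0⁴)/(8·39.0³·8) = 4.6056 N/mm
U = ½kδ² = 0.5 × 4.6056 × 60.5² = 8428.8 N·mm = 8.4288 J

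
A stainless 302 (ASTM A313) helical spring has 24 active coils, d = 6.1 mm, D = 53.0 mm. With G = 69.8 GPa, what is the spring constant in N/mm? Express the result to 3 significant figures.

k = Gd⁴/(8D³N_a) = (69.8×10³ × 6.1⁴) / (8 × 53.0³ × 24)
  = 9.6644e+07 / 2.85844e+07 = 3.381 N/mm

3.38 N/mm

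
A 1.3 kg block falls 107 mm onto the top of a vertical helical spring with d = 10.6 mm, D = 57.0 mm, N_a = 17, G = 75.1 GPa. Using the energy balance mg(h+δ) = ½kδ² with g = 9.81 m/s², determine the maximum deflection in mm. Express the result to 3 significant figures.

8.86 mm

k = Gd⁴/(8D³N_a) = (75.1×10³)(10.6⁴)/(8·57.0³·17) = 37.644 N/mm
W = mg = 1.3 × 9.81 = 12.753 N
½kδ² − Wδ − Wh = 0 → δ = (W + √(W² + 2kWh))/k
δ = (12.753 + √(162.64 + 102737))/37.644 = (12.753 + 320.78)/37.644 = 8.8601 mm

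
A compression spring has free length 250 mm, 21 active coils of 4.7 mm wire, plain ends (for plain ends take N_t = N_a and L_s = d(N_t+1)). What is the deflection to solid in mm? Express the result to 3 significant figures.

N_t = 21; L_s = 4.7·22 = 103.4 mm
δ_solid = L₀ − L_s = 250 − 103.4 = 146.6 mm

147 mm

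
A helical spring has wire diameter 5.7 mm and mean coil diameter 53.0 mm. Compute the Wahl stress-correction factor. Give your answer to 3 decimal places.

C = D/d = 53.0/5.7 = 9.2982
K_W = (4C−1)/(4C−4) + 0.615/C = 36.193/33.193 + 0.0661 = 1.1565

1.157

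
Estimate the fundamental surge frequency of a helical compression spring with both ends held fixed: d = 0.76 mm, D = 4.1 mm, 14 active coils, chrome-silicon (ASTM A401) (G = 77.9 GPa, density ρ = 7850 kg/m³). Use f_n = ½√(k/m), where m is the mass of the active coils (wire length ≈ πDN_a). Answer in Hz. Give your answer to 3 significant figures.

1140 Hz

k = Gd⁴/(8D³N_a) = (77.9×10³)(0.76⁴)/(8·4.1³·14) = 3.3668 N/mm = 3366.8 N/m
Wire length L = πDN_a = π·4.1·14 = 180.33 mm
m = ρ·(πd²/4)·L = 7850 × 0.45365×10⁻⁶ m² × 0.18033 m = 0.00064217 kg
f_n = ½√(k/m) = 0.5·√(3366.8/0.00064217) = 0.5·√(5.2429e+06) = 1144.9 Hz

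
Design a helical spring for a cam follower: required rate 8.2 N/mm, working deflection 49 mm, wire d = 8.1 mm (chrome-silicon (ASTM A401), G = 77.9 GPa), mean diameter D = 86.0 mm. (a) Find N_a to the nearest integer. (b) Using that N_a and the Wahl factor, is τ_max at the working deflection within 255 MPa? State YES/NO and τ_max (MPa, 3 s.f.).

N_a = Gd⁴/(8D³k) = (77.9×10³)(8.1⁴)/(8·86.0³·8.2) = 8.037 → N_a = 8
Actual rate k = Gd⁴/(8D³·8) = 8.2376 N/mm
Working load F = kδ = 8.2376·49 = 403.64 N
C = 86.0/8.1 = 10.6173; K_W = (4C−1)/(4C−4)+0.615/C = 1.1359
τ_max = K_W·8FD/(πd³) = 1.1359·166.33 = 188.94 MPa
τ_max ≤ 255 MPa → acceptable

(a) 8 coils; (b) YES, τ_max = 189 MPa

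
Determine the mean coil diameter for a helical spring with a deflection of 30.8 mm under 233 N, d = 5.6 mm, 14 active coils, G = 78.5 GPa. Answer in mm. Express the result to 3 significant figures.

45.0 mm

Required rate k = F/δ = 233/30.8 = 7.5649 N/mm
D = (Gd⁴/(8N_a·k))^(1/3) = (78.5×10³·5.6⁴/(8·14·7.5649))^(1/3)
  = (91116.8)^(1/3) = 44.9987 mm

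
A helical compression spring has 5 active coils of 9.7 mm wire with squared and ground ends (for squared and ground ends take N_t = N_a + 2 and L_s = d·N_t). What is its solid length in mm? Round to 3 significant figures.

67.9 mm

squared and ground ends: N_t = N_a + 2 = 5 + 2 = 7
L_s = d·N_t = 9.7 × 7 = 67.9 mm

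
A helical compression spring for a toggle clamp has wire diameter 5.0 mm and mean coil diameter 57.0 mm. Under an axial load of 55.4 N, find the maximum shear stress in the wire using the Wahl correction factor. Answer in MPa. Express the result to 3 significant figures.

Spring index C = D/d = 57.0/5.0 = 11.4000
K_W = (4C−1)/(4C−4) + 0.615/C = 44.600/41.600 + 0.0539 = 1.1261
τ₀ = 8FD/(πd³) = 8·55.4·57.0/(π·5.0³) = 25262.4/392.7 = 64.33 MPa
τ_max = K·τ₀ = 1.1261 × 64.33 = 72.44 MPa

72.4 MPa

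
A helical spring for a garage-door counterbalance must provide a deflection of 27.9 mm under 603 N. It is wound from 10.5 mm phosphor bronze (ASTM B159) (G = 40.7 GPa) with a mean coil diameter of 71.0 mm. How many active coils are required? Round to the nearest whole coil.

Required rate k = F/δ = 603/27.9 = 21.613 N/mm
N_a = Gd⁴/(8D³k) = (40.7×10³ × 10.5⁴)/(8 × 71.0³ × 21.613)
    = 4.94711e+08 / 6.1884e+07 = 7.994 → 8 coils

8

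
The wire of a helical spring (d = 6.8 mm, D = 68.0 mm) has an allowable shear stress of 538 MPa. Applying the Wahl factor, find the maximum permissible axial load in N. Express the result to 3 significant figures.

853 N

C = D/d = 68.0/6.8 = 10.0000
K_W = (4C−1)/(4C−4) + 0.615/C = 39.000/36.000 + 0.0615 = 1.1448
τ_max = K·8FD/(πd³) → F_max = τ_allow·πd³/(8DK)
F_max = 538·π·6.8³/(8·68.0·1.1448) = 5.3145e+05/622.79 = 853.33 N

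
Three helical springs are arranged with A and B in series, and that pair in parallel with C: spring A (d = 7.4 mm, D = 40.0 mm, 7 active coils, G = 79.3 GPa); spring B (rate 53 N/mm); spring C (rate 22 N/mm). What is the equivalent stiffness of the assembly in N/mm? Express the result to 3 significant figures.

51.5 N/mm

k_A = Gd⁴/(8D³N_a) = (79.3×10³)(7.4⁴)/(8·40.0³·7) = 66.349 N/mm
Springs A,B series: k_AB = 1/(1/66.349+1/53) = 29.464 N/mm; parallel with C: k_eq = 29.464+22 = 51.464 N/mm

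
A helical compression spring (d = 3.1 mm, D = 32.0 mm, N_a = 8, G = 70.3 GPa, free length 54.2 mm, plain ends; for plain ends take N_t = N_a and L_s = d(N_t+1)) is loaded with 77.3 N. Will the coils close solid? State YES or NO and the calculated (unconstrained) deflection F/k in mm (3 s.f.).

NO, δ = 25.0 mm

k = Gd⁴/(8D³N_a) = (70.3×10³)(3.1⁴)/(8·32.0³·8) = 3.0958 N/mm
N_t = 8; L_s = 3.1·9 = 27.9 mm; δ_solid = L₀ − L_s = 54.2 − 27.9 = 26.3 mm
δ = F/k = 77.3/3.0958 = 24.969 mm
δ < δ_solid → spring does not go solid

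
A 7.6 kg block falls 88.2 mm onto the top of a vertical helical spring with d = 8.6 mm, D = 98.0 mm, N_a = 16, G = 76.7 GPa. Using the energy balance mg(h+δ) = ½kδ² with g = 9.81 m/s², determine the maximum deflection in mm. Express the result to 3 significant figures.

86.5 mm

k = Gd⁴/(8D³N_a) = (76.7×10³)(8.6⁴)/(8·98.0³·16) = 3.4826 N/mm
W = mg = 7.6 × 9.81 = 74.556 N
½kδ² − Wδ − Wh = 0 → δ = (W + √(W² + 2kWh))/k
δ = (74.556 + √(5558.6 + 45801.8))/3.4826 = (74.556 + 226.63)/3.4826 = 86.483 mm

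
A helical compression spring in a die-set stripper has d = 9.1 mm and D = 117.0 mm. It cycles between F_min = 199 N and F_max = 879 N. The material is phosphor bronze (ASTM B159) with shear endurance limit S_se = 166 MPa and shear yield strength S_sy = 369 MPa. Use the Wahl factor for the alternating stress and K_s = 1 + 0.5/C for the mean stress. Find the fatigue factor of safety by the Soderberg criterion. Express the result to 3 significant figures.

C = D/d = 117.0/9.1 = 12.8571; K_W = (4C−1)/(4C−4)+0.615/C = 1.1111; K_s = 1+0.5/C = 1.0389
F_a = (F_max−F_min)/2 = 340 N; F_m = (F_max+F_min)/2 = 539 N
τ_a = K_W·8F_aD/(πd³) = 1.1111 × 134.43 = 149.36 MPa
τ_m = K_s·8F_mD/(πd³) = 1.0389 × 213.1 = 221.39 MPa
Soderberg: 1/n_f = τ_a/S_se + τ_m/S_sy = 149.36/166 + 221.39/369 = 0.89975 + 0.59998 = 1.4997
n_f = 1/1.4997 = 0.6668

0.667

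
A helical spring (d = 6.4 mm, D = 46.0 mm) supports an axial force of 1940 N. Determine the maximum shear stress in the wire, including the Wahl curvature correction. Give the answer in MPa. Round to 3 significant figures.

Spring index C = D/d = 46.0/6.4 = 7.1875
K_W = (4C−1)/(4C−4) + 0.615/C = 27.750/24.750 + 0.0856 = 1.2068
τ₀ = 8FD/(πd³) = 8·1940·46.0/(π·6.4³) = 713920/823.55 = 866.88 MPa
τ_max = K·τ₀ = 1.2068 × 866.88 = 1046.1 MPa

1050 MPa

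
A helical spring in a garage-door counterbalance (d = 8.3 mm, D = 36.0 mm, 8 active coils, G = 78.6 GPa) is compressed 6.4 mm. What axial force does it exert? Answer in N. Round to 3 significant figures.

k = Gd⁴/(8D³N_a) = (78.6×10³)(8.3⁴)/(8·36.0³·8) = 124.92 N/mm
F = k·δ = 124.92 × 6.4 = 799.52 N

800 N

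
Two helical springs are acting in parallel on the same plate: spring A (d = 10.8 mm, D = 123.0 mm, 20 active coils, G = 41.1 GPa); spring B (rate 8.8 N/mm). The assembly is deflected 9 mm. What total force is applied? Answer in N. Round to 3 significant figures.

k_A = Gd⁴/(8D³N_a) = (41.1×10³)(10.8⁴)/(8·123.0³·20) = 1.878 N/mm
Parallel: k_eq = 1.878 + 8.8 = 10.678 N/mm
F = k_eq·δ = 10.678·9 = 96.102 N

96.1 N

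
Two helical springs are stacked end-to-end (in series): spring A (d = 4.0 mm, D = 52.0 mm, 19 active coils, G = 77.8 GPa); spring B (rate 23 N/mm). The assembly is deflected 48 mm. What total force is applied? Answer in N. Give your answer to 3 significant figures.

43.0 N

k_A = Gd⁴/(8D³N_a) = (77.8×10³)(4.0⁴)/(8·52.0³·19) = 0.93189 N/mm
Series: 1/k_eq = 1/0.93189 + 1/23 = 1.1166; k_eq = 0.89561 N/mm
F = k_eq·δ = 0.89561·48 = 42.989 N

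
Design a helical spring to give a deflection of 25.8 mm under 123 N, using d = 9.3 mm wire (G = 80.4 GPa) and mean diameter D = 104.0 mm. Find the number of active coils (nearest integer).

14

Required rate k = F/δ = 123/25.8 = 4.7674 N/mm
N_a = Gd⁴/(8D³k) = (80.4×10³ × 9.3⁴)/(8 × 104.0³ × 4.7674)
    = 6.01434e+08 / 4.29018e+07 = 14.02 → 14 coils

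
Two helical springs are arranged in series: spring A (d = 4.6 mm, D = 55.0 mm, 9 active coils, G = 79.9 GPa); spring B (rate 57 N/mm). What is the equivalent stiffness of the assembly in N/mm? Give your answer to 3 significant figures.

2.84 N/mm

k_A = Gd⁴/(8D³N_a) = (79.9×10³)(4.6⁴)/(8·55.0³·9) = 2.9865 N/mm
Series: 1/k_eq = 1/2.9865 + 1/57 = 0.35239; k_eq = 2.8378 N/mm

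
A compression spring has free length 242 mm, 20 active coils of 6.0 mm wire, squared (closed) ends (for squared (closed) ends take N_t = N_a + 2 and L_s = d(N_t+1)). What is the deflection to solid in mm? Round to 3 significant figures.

104 mm

N_t = 22; L_s = 6.0·23 = 138 mm
δ_solid = L₀ − L_s = 242 − 138 = 104 mm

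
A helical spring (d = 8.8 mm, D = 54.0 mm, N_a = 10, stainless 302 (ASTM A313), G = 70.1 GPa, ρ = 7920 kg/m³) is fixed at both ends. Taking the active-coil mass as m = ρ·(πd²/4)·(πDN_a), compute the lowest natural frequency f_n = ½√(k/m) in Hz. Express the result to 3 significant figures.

101 Hz

k = Gd⁴/(8D³N_a) = (70.1×10³)(8.8⁴)/(8·54.0³·10) = 33.372 N/mm = 33372 N/m
Wire length L = πDN_a = π·54.0·10 = 1696.5 mm
m = ρ·(πd²/4)·L = 7920 × 60.821×10⁻⁶ m² × 1.6965 m = 0.81719 kg
f_n = ½√(k/m) = 0.5·√(33372/0.81719) = 0.5·√(40837) = 101.04 Hz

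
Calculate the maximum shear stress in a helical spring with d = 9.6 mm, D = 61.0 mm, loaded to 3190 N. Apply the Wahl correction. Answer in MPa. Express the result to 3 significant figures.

693 MPa

Spring index C = D/d = 61.0/9.6 = 6.3542
K_W = (4C−1)/(4C−4) + 0.615/C = 24.417/21.417 + 0.0968 = 1.2369
τ₀ = 8FD/(πd³) = 8·3190·61.0/(π·9.6³) = 1.55672e+06/2779.5 = 560.08 MPa
τ_max = K·τ₀ = 1.2369 × 560.08 = 692.74 MPa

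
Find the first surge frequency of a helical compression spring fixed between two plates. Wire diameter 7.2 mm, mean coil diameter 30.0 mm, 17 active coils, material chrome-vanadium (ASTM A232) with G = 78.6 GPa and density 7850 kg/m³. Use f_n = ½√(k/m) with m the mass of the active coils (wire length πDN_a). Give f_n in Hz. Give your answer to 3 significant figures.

k = Gd⁴/(8D³N_a) = (78.6×10³)(7.2⁴)/(8·30.0³·17) = 57.524 N/mm = 57524 N/m
Wire length L = πDN_a = π·30.0·17 = 1602.2 mm
m = ρ·(πd²/4)·L = 7850 × 40.715×10⁻⁶ m² × 1.6022 m = 0.51209 kg
f_n = ½√(k/m) = 0.5·√(57524/0.51209) = 0.5·√(1.1233e+05) = 167.58 Hz

168 Hz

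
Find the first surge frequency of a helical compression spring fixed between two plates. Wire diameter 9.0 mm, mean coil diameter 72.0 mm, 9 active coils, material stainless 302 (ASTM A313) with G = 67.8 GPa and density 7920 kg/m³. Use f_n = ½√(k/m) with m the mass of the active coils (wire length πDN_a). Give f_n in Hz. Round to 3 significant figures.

k = Gd⁴/(8D³N_a) = (67.8×10³)(9.0⁴)/(8·72.0³·9) = 16.553 N/mm = 16553 N/m
Wire length L = πDN_a = π·72.0·9 = 2035.8 mm
m = ρ·(πd²/4)·L = 7920 × 63.617×10⁻⁶ m² × 2.0358 m = 1.0257 kg
f_n = ½√(k/m) = 0.5·√(16553/1.0257) = 0.5·√(16138) = 63.517 Hz

63.5 Hz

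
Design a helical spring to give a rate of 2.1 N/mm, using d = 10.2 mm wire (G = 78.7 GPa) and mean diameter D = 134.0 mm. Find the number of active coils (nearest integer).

21

N_a = Gd⁴/(8D³k) = (78.7×10³ × 10.2⁴)/(8 × 134.0³ × 2.1)
    = 8.51874e+08 / 4.04225e+07 = 21.07 → 21 coils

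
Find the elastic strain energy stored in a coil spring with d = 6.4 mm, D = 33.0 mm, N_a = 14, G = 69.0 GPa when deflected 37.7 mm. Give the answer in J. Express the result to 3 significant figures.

k = Gd⁴/(8D³N_a) = (69.0×10³)(6.4⁴)/(8·33.0³·14) = 28.761 N/mm
U = ½kδ² = 0.5 × 28.761 × 37.7² = 20439 N·mm = 20.439 J

20.4 J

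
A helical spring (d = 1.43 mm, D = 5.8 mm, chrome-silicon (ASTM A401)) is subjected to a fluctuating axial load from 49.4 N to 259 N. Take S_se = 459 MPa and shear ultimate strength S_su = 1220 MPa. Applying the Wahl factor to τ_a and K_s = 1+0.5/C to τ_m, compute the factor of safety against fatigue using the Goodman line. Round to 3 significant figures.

C = D/d = 5.8/1.43 = 4.0559; K_W = (4C−1)/(4C−4)+0.615/C = 1.3971; K_s = 1+0.5/C = 1.1233
F_a = (F_max−F_min)/2 = 104.8 N; F_m = (F_max+F_min)/2 = 154.2 N
τ_a = K_W·8F_aD/(πd³) = 1.3971 × 529.32 = 739.49 MPa
τ_m = K_s·8F_mD/(πd³) = 1.1233 × 778.83 = 874.84 MPa
Goodman: 1/n_f = τ_a/S_se + τ_m/S_su = 739.49/459 + 874.84/1220 = 1.61110 + 0.71709 = 2.3282
n_f = 1/2.3282 = 0.4295

0.430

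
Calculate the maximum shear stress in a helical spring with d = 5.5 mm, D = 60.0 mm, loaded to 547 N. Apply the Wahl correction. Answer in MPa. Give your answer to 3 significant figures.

Spring index C = D/d = 60.0/5.5 = 10.9091
K_W = (4C−1)/(4C−4) + 0.615/C = 42.636/39.636 + 0.0564 = 1.1321
τ₀ = 8FD/(πd³) = 8·547·60.0/(π·5.5³) = 262560/522.68 = 502.33 MPa
τ_max = K·τ₀ = 1.1321 × 502.33 = 568.67 MPa

569 MPa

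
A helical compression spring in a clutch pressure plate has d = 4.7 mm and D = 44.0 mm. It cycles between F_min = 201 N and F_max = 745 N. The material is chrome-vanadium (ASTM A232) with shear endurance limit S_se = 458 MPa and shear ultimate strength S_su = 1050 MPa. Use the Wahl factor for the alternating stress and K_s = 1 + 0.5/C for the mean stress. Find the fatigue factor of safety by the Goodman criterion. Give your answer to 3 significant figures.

0.798

C = D/d = 44.0/4.7 = 9.3617; K_W = (4C−1)/(4C−4)+0.615/C = 1.1554; K_s = 1+0.5/C = 1.0534
F_a = (F_max−F_min)/2 = 272 N; F_m = (F_max+F_min)/2 = 473 N
τ_a = K_W·8F_aD/(πd³) = 1.1554 × 293.54 = 339.15 MPa
τ_m = K_s·8F_mD/(πd³) = 1.0534 × 510.46 = 537.72 MPa
Goodman: 1/n_f = τ_a/S_se + τ_m/S_su = 339.15/458 + 537.72/1050 = 0.74051 + 0.51212 = 1.2526
n_f = 1/1.2526 = 0.7983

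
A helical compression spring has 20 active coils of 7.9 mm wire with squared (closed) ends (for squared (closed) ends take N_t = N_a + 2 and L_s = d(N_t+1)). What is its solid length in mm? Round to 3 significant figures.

182 mm

squared (closed) ends: N_t = N_a + 2 = 20 + 2 = 22
L_s = d·(N_t+1) = 7.9 × 23 = 181.7 mm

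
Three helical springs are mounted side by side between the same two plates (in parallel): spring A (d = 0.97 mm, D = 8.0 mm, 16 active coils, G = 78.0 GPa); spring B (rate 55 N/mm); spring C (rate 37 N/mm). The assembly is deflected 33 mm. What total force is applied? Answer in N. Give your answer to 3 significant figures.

3070 N

k_A = Gd⁴/(8D³N_a) = (78.0×10³)(0.97⁴)/(8·8.0³·16) = 1.0537 N/mm
Parallel: k_eq = 1.0537 + 55 + 37 = 93.054 N/mm
F = k_eq·δ = 93.054·33 = 3070.8 N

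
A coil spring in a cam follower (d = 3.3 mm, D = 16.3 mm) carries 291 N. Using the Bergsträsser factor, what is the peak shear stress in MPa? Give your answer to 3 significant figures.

436 MPa

Spring index C = D/d = 16.3/3.3 = 4.9394
K_B = (4C+2)/(4C−3) = 21.758/16.758 = 1.2984
τ₀ = 8FD/(πd³) = 8·291·16.3/(π·3.3³) = 37946.4/112.9 = 336.11 MPa
τ_max = K·τ₀ = 1.2984 × 336.11 = 436.39 MPa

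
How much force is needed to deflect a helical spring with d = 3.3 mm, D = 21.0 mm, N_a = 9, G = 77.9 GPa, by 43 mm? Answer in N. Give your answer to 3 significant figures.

k = Gd⁴/(8D³N_a) = (77.9×10³)(3.3⁴)/(8·21.0³·9) = 13.855 N/mm
F = k·δ = 13.855 × 43 = 595.76 N

596 N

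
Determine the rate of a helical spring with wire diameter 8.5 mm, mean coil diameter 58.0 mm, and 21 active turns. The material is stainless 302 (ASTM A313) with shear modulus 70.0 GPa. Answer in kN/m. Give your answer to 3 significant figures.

k = Gd⁴/(8D³N_a) = (70.0×10³ × 8.5⁴) / (8 × 58.0³ × 21)
  = 3.65404e+08 / 3.27788e+07 = 11.148 N/mm

11.1 kN/m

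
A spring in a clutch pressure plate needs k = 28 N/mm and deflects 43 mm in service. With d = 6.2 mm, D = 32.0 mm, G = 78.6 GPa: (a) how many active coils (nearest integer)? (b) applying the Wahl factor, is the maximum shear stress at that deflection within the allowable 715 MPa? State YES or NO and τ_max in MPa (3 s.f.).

(a) 16 coils; (b) YES, τ_max = 529 MPa

N_a = Gd⁴/(8D³k) = (78.6×10³)(6.2⁴)/(8·32.0³·28) = 15.82 → N_a = 16
Actual rate k = Gd⁴/(8D³·16) = 27.69 N/mm
Working load F = kδ = 27.69·43 = 1190.7 N
C = 32.0/6.2 = 5.1613; K_W = (4C−1)/(4C−4)+0.615/C = 1.2994
τ_max = K_W·8FD/(πd³) = 1.2994·407.11 = 529 MPa
τ_max ≤ 715 MPa → acceptable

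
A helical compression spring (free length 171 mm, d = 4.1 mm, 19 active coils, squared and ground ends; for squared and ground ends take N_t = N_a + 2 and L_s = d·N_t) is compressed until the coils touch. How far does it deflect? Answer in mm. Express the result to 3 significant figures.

84.9 mm

N_t = 21; L_s = 4.1·21 = 86.1 mm
δ_solid = L₀ − L_s = 171 − 86.1 = 84.9 mm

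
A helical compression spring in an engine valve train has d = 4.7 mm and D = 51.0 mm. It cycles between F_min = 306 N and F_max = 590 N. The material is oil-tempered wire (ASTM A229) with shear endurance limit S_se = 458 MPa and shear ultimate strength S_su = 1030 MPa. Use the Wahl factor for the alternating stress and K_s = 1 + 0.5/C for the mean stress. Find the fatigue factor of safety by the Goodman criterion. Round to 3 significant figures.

C = D/d = 51.0/4.7 = 10.8511; K_W = (4C−1)/(4C−4)+0.615/C = 1.1328; K_s = 1+0.5/C = 1.0461
F_a = (F_max−F_min)/2 = 142 N; F_m = (F_max+F_min)/2 = 448 N
τ_a = K_W·8F_aD/(πd³) = 1.1328 × 177.63 = 201.22 MPa
τ_m = K_s·8F_mD/(πd³) = 1.0461 × 560.4 = 586.22 MPa
Goodman: 1/n_f = τ_a/S_se + τ_m/S_su = 201.22/458 + 586.22/1030 = 0.43934 + 0.56914 = 1.0085
n_f = 1/1.0085 = 0.9916

0.992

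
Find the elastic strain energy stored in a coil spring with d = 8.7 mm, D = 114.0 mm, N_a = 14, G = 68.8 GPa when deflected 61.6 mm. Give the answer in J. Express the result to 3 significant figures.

4.51 J

k = Gd⁴/(8D³N_a) = (68.8×10³)(8.7⁴)/(8·114.0³·14) = 2.3754 N/mm
U = ½kδ² = 0.5 × 2.3754 × 61.6² = 4506.8 N·mm = 4.5068 J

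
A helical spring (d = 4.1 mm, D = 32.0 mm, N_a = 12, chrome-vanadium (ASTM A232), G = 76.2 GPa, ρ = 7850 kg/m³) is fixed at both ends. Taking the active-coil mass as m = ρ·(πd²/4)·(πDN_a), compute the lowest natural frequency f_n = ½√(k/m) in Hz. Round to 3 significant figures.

k = Gd⁴/(8D³N_a) = (76.2×10³)(4.1⁴)/(8·32.0³·12) = 6.8449 N/mm = 6844.9 N/m
Wire length L = πDN_a = π·32.0·12 = 1206.4 mm
m = ρ·(πd²/4)·L = 7850 × 13.203×10⁻⁶ m² × 1.2064 m = 0.12503 kg
f_n = ½√(k/m) = 0.5·√(6844.9/0.12503) = 0.5·√(54747) = 116.99 Hz

117 Hz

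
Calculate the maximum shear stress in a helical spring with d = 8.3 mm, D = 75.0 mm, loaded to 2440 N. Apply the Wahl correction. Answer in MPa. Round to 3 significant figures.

Spring index C = D/d = 75.0/8.3 = 9.0361
K_W = (4C−1)/(4C−4) + 0.615/C = 35.145/32.145 + 0.0681 = 1.1614
τ₀ = 8FD/(πd³) = 8·2440·75.0/(π·8.3³) = 1.464e+06/1796.3 = 815 MPa
τ_max = K·τ₀ = 1.1614 × 815 = 946.53 MPa

947 MPa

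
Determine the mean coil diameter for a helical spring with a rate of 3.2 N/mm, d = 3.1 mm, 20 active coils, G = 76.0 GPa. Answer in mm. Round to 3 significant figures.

D = (Gd⁴/(8N_a·k))^(1/3) = (76.0×10³·3.1⁴/(8·20·3.2))^(1/3)
  = (13708.5)^(1/3) = 23.9330 mm

23.9 mm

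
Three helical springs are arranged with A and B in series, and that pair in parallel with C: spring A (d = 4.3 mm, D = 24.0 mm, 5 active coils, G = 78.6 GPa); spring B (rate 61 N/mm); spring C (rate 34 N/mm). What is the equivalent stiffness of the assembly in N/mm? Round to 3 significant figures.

k_A = Gd⁴/(8D³N_a) = (78.6×10³)(4.3⁴)/(8·24.0³·5) = 48.596 N/mm
Springs A,B series: k_AB = 1/(1/48.596+1/61) = 27.048 N/mm; parallel with C: k_eq = 27.048+34 = 61.048 N/mm

61.0 N/mm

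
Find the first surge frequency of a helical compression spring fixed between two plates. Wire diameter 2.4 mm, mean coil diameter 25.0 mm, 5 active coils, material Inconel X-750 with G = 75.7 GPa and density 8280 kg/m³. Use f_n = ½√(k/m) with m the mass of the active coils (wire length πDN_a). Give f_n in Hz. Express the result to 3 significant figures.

k = Gd⁴/(8D³N_a) = (75.7×10³)(2.4⁴)/(8·25.0³·5) = 4.0185 N/mm = 4018.5 N/m
Wire length L = πDN_a = π·25.0·5 = 392.7 mm
m = ρ·(πd²/4)·L = 8280 × 4.5239×10⁻⁶ m² × 0.3927 m = 0.01471 kg
f_n = ½√(k/m) = 0.5·√(4018.5/0.01471) = 0.5·√(2.7319e+05) = 261.34 Hz

261 Hz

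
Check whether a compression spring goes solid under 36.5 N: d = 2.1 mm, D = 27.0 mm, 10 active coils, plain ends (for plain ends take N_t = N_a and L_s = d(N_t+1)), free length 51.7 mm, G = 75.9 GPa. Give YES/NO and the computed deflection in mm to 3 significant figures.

YES, δ = 38.9 mm

k = Gd⁴/(8D³N_a) = (75.9×10³)(2.1⁴)/(8·27.0³·10) = 0.93743 N/mm
N_t = 10; L_s = 2.1·11 = 23.1 mm; δ_solid = L₀ − L_s = 51.7 − 23.1 = 28.6 mm
δ = F/k = 36.5/0.93743 = 38.936 mm
δ ≥ δ_solid → spring goes solid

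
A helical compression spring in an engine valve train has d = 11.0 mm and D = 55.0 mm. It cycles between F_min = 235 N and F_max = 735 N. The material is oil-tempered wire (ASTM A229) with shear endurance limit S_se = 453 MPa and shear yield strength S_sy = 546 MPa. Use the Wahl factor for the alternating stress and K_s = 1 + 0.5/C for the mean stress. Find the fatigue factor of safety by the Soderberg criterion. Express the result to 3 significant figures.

C = D/d = 55.0/11.0 = 5.0000; K_W = (4C−1)/(4C−4)+0.615/C = 1.3105; K_s = 1+0.5/C = 1.1000
F_a = (F_max−F_min)/2 = 250 N; F_m = (F_max+F_min)/2 = 485 N
τ_a = K_W·8F_aD/(πd³) = 1.3105 × 26.307 = 34.475 MPa
τ_m = K_s·8F_mD/(πd³) = 1.1000 × 51.035 = 56.138 MPa
Soderberg: 1/n_f = τ_a/S_se + τ_m/S_sy = 34.475/453 + 56.138/546 = 0.07610 + 0.10282 = 0.17892
n_f = 1/0.17892 = 5.589

5.59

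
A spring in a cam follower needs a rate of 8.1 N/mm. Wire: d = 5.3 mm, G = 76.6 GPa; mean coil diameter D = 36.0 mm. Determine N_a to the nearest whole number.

N_a = Gd⁴/(8D³k) = (76.6×10³ × 5.3⁴)/(8 × 36.0³ × 8.1)
    = 6.04411e+07 / 3.02331e+06 = 19.99 → 20 coils

20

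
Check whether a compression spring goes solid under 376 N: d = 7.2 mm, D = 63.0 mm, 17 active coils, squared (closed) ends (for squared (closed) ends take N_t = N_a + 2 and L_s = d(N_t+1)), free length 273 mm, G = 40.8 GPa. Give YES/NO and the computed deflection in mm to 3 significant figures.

k = Gd⁴/(8D³N_a) = (40.8×10³)(7.2⁴)/(8·63.0³·17) = 3.2243 N/mm
N_t = 19; L_s = 7.2·20 = 144 mm; δ_solid = L₀ − L_s = 273 − 144 = 129 mm
δ = F/k = 376/3.2243 = 116.62 mm
δ < δ_solid → spring does not go solid

NO, δ = 117 mm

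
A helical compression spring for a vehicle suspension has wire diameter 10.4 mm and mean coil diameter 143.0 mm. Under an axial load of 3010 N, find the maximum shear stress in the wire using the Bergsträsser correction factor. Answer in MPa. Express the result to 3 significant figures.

Spring index C = D/d = 143.0/10.4 = 13.7500
K_B = (4C+2)/(4C−3) = 57.000/52.000 = 1.0962
τ₀ = 8FD/(πd³) = 8·3010·143.0/(π·10.4³) = 3.44344e+06/3533.9 = 974.41 MPa
τ_max = K·τ₀ = 1.0962 × 974.41 = 1068.1 MPa

1070 MPa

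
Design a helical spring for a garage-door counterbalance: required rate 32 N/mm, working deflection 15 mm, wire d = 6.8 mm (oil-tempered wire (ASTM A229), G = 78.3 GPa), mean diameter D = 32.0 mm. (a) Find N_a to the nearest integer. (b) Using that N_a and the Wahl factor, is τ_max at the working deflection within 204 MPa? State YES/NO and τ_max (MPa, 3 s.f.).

N_a = Gd⁴/(8D³k) = (78.3×10³)(6.8⁴)/(8·32.0³·32) = 19.96 → N_a = 20
Actual rate k = Gd⁴/(8D³·20) = 31.932 N/mm
Working load F = kδ = 31.932·15 = 478.98 N
C = 32.0/6.8 = 4.7059; K_W = (4C−1)/(4C−4)+0.615/C = 1.3331
τ_max = K_W·8FD/(πd³) = 1.3331·124.13 = 165.48 MPa
τ_max ≤ 204 MPa → acceptable

(a) 20 coils; (b) YES, τ_max = 165 MPa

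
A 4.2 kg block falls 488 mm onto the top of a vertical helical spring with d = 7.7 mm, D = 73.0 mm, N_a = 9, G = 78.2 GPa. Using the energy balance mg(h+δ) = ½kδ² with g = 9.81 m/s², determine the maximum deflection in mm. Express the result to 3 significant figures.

k = Gd⁴/(8D³N_a) = (78.2×10³)(7.7⁴)/(8·73.0³·9) = 9.8145 N/mm
W = mg = 4.2 × 9.81 = 41.202 N
½kδ² − Wδ − Wh = 0 → δ = (W + √(W² + 2kWh))/k
δ = (41.202 + √(1697.6 + 394672))/9.8145 = (41.202 + 629.58)/9.8145 = 68.346 mm

68.3 mm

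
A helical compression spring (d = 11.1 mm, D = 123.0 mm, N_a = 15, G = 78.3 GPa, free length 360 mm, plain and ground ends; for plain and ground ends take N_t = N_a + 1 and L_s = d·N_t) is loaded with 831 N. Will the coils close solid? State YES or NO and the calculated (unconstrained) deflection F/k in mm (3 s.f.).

k = Gd⁴/(8D³N_a) = (78.3×10³)(11.1⁴)/(8·123.0³·15) = 5.323 N/mm
N_t = 16; L_s = 11.1·16 = 177.6 mm; δ_solid = L₀ − L_s = 360 − 177.6 = 182.4 mm
δ = F/k = 831/5.323 = 156.11 mm
δ < δ_solid → spring does not go solid

NO, δ = 156 mm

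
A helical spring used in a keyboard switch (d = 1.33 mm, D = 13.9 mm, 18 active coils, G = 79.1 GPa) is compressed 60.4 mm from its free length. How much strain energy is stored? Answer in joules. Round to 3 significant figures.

1.17 J

k = Gd⁴/(8D³N_a) = (79.1×10³)(1.33⁴)/(8·13.9³·18) = 0.63999 N/mm
U = ½kδ² = 0.5 × 0.63999 × 60.4² = 1167.4 N·mm = 1.1674 J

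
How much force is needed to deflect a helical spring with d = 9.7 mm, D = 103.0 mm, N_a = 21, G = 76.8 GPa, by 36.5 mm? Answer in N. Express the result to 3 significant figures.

135 N

k = Gd⁴/(8D³N_a) = (76.8×10³)(9.7⁴)/(8·103.0³·21) = 3.7036 N/mm
F = k·δ = 3.7036 × 36.5 = 135.18 N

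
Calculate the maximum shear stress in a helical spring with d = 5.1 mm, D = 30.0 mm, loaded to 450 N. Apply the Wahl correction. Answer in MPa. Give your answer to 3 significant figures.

326 MPa

Spring index C = D/d = 30.0/5.1 = 5.8824
K_W = (4C−1)/(4C−4) + 0.615/C = 22.529/19.529 + 0.1045 = 1.2582
τ₀ = 8FD/(πd³) = 8·450·30.0/(π·5.1³) = 108000/416.74 = 259.16 MPa
τ_max = K·τ₀ = 1.2582 × 259.16 = 326.06 MPa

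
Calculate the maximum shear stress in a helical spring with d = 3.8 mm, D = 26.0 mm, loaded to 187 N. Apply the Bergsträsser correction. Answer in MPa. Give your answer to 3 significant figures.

Spring index C = D/d = 26.0/3.8 = 6.8421
K_B = (4C+2)/(4C−3) = 29.368/24.368 = 1.2052
τ₀ = 8FD/(πd³) = 8·187·26.0/(π·3.8³) = 38896/172.39 = 225.63 MPa
τ_max = K·τ₀ = 1.2052 × 225.63 = 271.93 MPa

272 MPa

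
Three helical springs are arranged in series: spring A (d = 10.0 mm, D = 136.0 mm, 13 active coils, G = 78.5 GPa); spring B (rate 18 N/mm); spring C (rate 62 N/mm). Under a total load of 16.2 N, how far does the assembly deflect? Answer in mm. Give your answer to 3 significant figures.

6.56 mm

k_A = Gd⁴/(8D³N_a) = (78.5×10³)(10.0⁴)/(8·136.0³·13) = 3.0007 N/mm
Series: 1/k_eq = 1/3.0007 + 1/18 + 1/62 = 0.40494; k_eq = 2.4695 N/mm
δ = F/k_eq = 16.2/2.4695 = 6.5601 mm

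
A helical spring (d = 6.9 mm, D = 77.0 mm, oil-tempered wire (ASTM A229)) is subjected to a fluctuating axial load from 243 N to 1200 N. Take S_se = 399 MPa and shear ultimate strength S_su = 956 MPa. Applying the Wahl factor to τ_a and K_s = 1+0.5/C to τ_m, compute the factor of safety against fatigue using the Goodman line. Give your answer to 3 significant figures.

C = D/d = 77.0/6.9 = 11.1594; K_W = (4C−1)/(4C−4)+0.615/C = 1.1289; K_s = 1+0.5/C = 1.0448
F_a = (F_max−F_min)/2 = 478.5 N; F_m = (F_max+F_min)/2 = 721.5 N
τ_a = K_W·8F_aD/(πd³) = 1.1289 × 285.6 = 322.43 MPa
τ_m = K_s·8F_mD/(πd³) = 1.0448 × 430.65 = 449.94 MPa
Goodman: 1/n_f = τ_a/S_se + τ_m/S_su = 322.43/399 + 449.94/956 = 0.80809 + 0.47065 = 1.2787
n_f = 1/1.2787 = 0.782

0.782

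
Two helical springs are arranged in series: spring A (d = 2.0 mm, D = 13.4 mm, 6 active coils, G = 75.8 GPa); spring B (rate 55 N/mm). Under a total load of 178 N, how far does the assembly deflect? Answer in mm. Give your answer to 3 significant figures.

20.2 mm

k_A = Gd⁴/(8D³N_a) = (75.8×10³)(2.0⁴)/(8·13.4³·6) = 10.501 N/mm
Series: 1/k_eq = 1/10.501 + 1/55 = 0.11341; k_eq = 8.8175 N/mm
δ = F/k_eq = 178/8.8175 = 20.187 mm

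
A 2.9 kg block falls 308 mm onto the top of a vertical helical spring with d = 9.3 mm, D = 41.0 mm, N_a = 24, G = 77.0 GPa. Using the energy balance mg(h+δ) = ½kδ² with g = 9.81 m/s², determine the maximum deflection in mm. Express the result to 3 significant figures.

k = Gd⁴/(8D³N_a) = (77.0×10³)(9.3⁴)/(8·41.0³·24) = 43.528 N/mm
W = mg = 2.9 × 9.81 = 28.449 N
½kδ² − Wδ − Wh = 0 → δ = (W + √(W² + 2kWh))/k
δ = (28.449 + √(809.35 + 762812))/43.528 = (28.449 + 873.85)/43.528 = 20.729 mm

20.7 mm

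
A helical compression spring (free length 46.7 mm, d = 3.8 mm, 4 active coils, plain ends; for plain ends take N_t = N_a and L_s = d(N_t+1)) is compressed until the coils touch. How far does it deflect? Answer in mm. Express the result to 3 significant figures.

N_t = 4; L_s = 3.8·5 = 19 mm
δ_solid = L₀ − L_s = 46.7 − 19 = 27.7 mm

27.7 mm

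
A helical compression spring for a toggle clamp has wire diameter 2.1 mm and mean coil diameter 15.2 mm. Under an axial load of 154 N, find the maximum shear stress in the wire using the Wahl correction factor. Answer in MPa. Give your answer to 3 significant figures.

776 MPa

Spring index C = D/d = 15.2/2.1 = 7.2381
K_W = (4C−1)/(4C−4) + 0.615/C = 27.952/24.952 + 0.0850 = 1.2052
τ₀ = 8FD/(πd³) = 8·154·15.2/(π·2.1³) = 18726.4/29.094 = 643.65 MPa
τ_max = K·τ₀ = 1.2052 × 643.65 = 775.72 MPa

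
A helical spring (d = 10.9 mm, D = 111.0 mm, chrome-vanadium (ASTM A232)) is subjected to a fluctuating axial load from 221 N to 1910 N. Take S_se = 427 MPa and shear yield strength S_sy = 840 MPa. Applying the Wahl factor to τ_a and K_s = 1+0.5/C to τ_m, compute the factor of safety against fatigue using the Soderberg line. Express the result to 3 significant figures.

C = D/d = 111.0/10.9 = 10.1835; K_W = (4C−1)/(4C−4)+0.615/C = 1.1421; K_s = 1+0.5/C = 1.0491
F_a = (F_max−F_min)/2 = 844.5 N; F_m = (F_max+F_min)/2 = 1065.5 N
τ_a = K_W·8F_aD/(πd³) = 1.1421 × 184.32 = 210.51 MPa
τ_m = K_s·8F_mD/(πd³) = 1.0491 × 232.56 = 243.98 MPa
Soderberg: 1/n_f = τ_a/S_se + τ_m/S_sy = 210.51/427 + 243.98/840 = 0.49300 + 0.29045 = 0.78345
n_f = 1/0.78345 = 1.276

1.28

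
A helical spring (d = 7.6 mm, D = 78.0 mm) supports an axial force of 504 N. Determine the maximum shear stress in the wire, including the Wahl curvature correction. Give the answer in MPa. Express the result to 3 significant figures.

Spring index C = D/d = 78.0/7.6 = 10.2632
K_W = (4C−1)/(4C−4) + 0.615/C = 40.053/37.053 + 0.0599 = 1.1409
τ₀ = 8FD/(πd³) = 8·504·78.0/(π·7.6³) = 314496/1379.1 = 228.05 MPa
τ_max = K·τ₀ = 1.1409 × 228.05 = 260.18 MPa

260 MPa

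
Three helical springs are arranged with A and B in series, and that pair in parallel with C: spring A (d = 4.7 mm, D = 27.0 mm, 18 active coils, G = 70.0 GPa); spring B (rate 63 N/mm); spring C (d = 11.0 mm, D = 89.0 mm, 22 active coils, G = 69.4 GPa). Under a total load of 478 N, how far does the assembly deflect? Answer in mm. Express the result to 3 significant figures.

k_A = Gd⁴/(8D³N_a) = (70.0×10³)(4.7⁴)/(8·27.0³·18) = 12.051 N/mm
k_C = Gd⁴/(8D³N_a) = (69.4×10³)(11.0⁴)/(8·89.0³·22) = 8.1893 N/mm
Springs A,B series: k_AB = 1/(1/12.051+1/63) = 10.116 N/mm; parallel with C: k_eq = 10.116+8.1893 = 18.306 N/mm
δ = F/k_eq = 478/18.306 = 26.112 mm

26.1 mm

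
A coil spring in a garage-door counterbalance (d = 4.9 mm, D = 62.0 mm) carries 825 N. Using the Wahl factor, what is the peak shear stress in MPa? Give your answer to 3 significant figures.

Spring index C = D/d = 62.0/4.9 = 12.6531
K_W = (4C−1)/(4C−4) + 0.615/C = 49.612/46.612 + 0.0486 = 1.1130
τ₀ = 8FD/(πd³) = 8·825·62.0/(π·4.9³) = 409200/369.61 = 1107.1 MPa
τ_max = K·τ₀ = 1.1130 × 1107.1 = 1232.2 MPa

1230 MPa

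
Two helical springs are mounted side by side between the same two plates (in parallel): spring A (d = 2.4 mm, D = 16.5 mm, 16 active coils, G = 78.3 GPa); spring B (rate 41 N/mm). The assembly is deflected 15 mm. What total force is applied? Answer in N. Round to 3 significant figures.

683 N

k_A = Gd⁴/(8D³N_a) = (78.3×10³)(2.4⁴)/(8·16.5³·16) = 4.518 N/mm
Parallel: k_eq = 4.518 + 41 = 45.518 N/mm
F = k_eq·δ = 45.518·15 = 682.77 N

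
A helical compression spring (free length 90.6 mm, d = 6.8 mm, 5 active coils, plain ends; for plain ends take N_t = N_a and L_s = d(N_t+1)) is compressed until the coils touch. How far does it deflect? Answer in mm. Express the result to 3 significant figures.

N_t = 5; L_s = 6.8·6 = 40.8 mm
δ_solid = L₀ − L_s = 90.6 − 40.8 = 49.8 mm

49.8 mm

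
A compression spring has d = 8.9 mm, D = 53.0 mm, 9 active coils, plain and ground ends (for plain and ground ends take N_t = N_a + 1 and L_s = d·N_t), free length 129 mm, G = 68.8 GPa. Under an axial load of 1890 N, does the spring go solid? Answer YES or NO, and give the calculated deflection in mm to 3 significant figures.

k = Gd⁴/(8D³N_a) = (68.8×10³)(8.9⁴)/(8·53.0³·9) = 40.271 N/mm
N_t = 10; L_s = 8.9·10 = 89 mm; δ_solid = L₀ − L_s = 129 − 89 = 40 mm
δ = F/k = 1890/40.271 = 46.932 mm
δ ≥ δ_solid → spring goes solid

YES, δ = 46.9 mm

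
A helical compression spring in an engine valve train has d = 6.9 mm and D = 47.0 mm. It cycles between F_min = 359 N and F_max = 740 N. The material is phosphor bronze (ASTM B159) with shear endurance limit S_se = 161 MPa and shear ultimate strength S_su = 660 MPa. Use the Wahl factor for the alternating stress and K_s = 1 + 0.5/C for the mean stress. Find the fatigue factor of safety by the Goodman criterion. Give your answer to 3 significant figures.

C = D/d = 47.0/6.9 = 6.8116; K_W = (4C−1)/(4C−4)+0.615/C = 1.2193; K_s = 1+0.5/C = 1.0734
F_a = (F_max−F_min)/2 = 190.5 N; F_m = (F_max+F_min)/2 = 549.5 N
τ_a = K_W·8F_aD/(πd³) = 1.2193 × 69.404 = 84.627 MPa
τ_m = K_s·8F_mD/(πd³) = 1.0734 × 200.2 = 214.89 MPa
Goodman: 1/n_f = τ_a/S_se + τ_m/S_su = 84.627/161 + 214.89/660 = 0.52564 + 0.32560 = 0.85123
n_f = 1/0.85123 = 1.175

1.17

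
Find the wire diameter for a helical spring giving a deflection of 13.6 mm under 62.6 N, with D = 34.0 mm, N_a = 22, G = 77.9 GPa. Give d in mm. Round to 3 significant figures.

Required rate k = F/δ = 62.6/13.6 = 4.6029 N/mm
d = (8D³N_a·k / G)^(1/4) = (8·34.0³·22·4.6029 / (77.9×10³))^0.25
  = (408.74)^0.25 = 4.4964 mm

4.50 mm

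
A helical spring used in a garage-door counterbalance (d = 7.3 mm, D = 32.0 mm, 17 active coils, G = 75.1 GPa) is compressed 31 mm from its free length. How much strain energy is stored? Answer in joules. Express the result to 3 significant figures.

23.0 J

k = Gd⁴/(8D³N_a) = (75.1×10³)(7.3⁴)/(8·32.0³·17) = 47.857 N/mm
U = ½kδ² = 0.5 × 47.857 × 31² = 22995 N·mm = 22.995 J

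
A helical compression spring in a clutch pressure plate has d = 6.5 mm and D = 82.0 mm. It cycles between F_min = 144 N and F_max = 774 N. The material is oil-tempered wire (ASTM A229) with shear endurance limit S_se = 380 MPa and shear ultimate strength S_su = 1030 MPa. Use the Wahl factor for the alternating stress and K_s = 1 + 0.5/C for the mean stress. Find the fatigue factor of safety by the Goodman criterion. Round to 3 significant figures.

0.949

C = D/d = 82.0/6.5 = 12.6154; K_W = (4C−1)/(4C−4)+0.615/C = 1.1133; K_s = 1+0.5/C = 1.0396
F_a = (F_max−F_min)/2 = 315 N; F_m = (F_max+F_min)/2 = 459 N
τ_a = K_W·8F_aD/(πd³) = 1.1133 × 239.51 = 266.65 MPa
τ_m = K_s·8F_mD/(πd³) = 1.0396 × 349 = 362.83 MPa
Goodman: 1/n_f = τ_a/S_se + τ_m/S_su = 266.65/380 + 362.83/1030 = 0.70171 + 0.35227 = 1.054
n_f = 1/1.054 = 0.9488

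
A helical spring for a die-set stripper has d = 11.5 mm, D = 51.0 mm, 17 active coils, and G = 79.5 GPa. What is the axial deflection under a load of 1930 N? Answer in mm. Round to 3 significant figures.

k = Gd⁴/(8D³N_a) = (79.5×10³)(11.5⁴)/(8·51.0³·17) = 77.074 N/mm
δ = F/k = 1930 / 77.074 = 25.041 mm

25.0 mm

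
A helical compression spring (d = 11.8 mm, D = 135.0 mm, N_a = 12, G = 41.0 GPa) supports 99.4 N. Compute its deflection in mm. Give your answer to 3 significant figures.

k = Gd⁴/(8D³N_a) = (41.0×10³)(11.8⁴)/(8·135.0³·12) = 3.3654 N/mm
δ = F/k = 99.4 / 3.3654 = 29.536 mm

29.5 mm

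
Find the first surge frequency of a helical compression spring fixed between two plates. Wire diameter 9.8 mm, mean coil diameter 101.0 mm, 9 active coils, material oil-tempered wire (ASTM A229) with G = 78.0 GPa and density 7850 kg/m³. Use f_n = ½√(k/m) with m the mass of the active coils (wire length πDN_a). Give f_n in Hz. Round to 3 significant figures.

k = Gd⁴/(8D³N_a) = (78.0×10³)(9.8⁴)/(8·101.0³·9) = 9.6984 N/mm = 9698.4 N/m
Wire length L = πDN_a = π·101.0·9 = 2855.7 mm
m = ρ·(πd²/4)·L = 7850 × 75.43×10⁻⁶ m² × 2.8557 m = 1.6909 kg
f_n = ½√(k/m) = 0.5·√(9698.4/1.6909) = 0.5·√(5735.6) = 37.867 Hz

37.9 Hz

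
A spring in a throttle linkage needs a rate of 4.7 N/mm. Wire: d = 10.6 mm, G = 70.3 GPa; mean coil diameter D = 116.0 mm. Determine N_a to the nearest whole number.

N_a = Gd⁴/(8D³k) = (70.3×10³ × 10.6⁴)/(8 × 116.0³ × 4.7)
    = 8.87521e+08 / 5.86897e+07 = 15.12 → 15 coils

15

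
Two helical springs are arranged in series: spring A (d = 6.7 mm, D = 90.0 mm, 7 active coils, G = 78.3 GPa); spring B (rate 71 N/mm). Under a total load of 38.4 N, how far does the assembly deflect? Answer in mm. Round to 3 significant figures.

10.5 mm

k_A = Gd⁴/(8D³N_a) = (78.3×10³)(6.7⁴)/(8·90.0³·7) = 3.865 N/mm
Series: 1/k_eq = 1/3.865 + 1/71 = 0.27282; k_eq = 3.6654 N/mm
δ = F/k_eq = 38.4/3.6654 = 10.476 mm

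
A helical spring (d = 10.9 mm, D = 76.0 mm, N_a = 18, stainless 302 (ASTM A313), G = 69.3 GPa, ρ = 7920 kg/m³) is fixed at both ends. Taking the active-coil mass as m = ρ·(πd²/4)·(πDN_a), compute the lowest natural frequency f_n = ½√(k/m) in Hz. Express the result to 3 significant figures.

k = Gd⁴/(8D³N_a) = (69.3×10³)(10.9⁴)/(8·76.0³·18) = 15.475 N/mm = 15475 N/m
Wire length L = πDN_a = π·76.0·18 = 4297.7 mm
m = ρ·(πd²/4)·L = 7920 × 93.313×10⁻⁶ m² × 4.2977 m = 3.1762 kg
f_n = ½√(k/m) = 0.5·√(15475/3.1762) = 0.5·√(4872.3) = 34.901 Hz

34.9 Hz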